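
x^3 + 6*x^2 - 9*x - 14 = (x - 2)*(x + 1)*(x + 7)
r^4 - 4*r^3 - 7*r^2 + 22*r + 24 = (r - 4)*(r - 3)*(r + 1)*(r + 2)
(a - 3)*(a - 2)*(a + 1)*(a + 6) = a^4 + 2*a^3 - 23*a^2 + 12*a + 36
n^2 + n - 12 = (n - 3)*(n + 4)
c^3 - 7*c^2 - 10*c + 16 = (c - 8)*(c - 1)*(c + 2)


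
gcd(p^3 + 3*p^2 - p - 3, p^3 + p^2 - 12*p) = 1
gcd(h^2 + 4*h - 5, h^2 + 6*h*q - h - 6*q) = h - 1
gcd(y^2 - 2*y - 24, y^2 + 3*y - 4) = y + 4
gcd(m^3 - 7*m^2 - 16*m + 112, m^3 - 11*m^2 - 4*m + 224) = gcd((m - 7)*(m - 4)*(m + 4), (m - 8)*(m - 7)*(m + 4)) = m^2 - 3*m - 28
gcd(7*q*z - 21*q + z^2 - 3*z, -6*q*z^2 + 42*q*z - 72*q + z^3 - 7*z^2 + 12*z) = z - 3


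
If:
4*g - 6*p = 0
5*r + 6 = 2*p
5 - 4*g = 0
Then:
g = 5/4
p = 5/6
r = -13/15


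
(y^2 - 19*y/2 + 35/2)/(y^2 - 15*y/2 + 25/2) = (y - 7)/(y - 5)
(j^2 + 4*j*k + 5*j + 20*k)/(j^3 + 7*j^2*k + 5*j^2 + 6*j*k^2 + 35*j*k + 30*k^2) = (j + 4*k)/(j^2 + 7*j*k + 6*k^2)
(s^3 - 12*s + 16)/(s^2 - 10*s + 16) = (s^2 + 2*s - 8)/(s - 8)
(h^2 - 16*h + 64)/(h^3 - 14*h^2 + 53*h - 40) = (h - 8)/(h^2 - 6*h + 5)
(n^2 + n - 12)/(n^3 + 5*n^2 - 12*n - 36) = (n + 4)/(n^2 + 8*n + 12)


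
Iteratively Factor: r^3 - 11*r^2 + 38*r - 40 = (r - 2)*(r^2 - 9*r + 20) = (r - 4)*(r - 2)*(r - 5)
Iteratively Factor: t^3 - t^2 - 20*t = (t - 5)*(t^2 + 4*t) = (t - 5)*(t + 4)*(t)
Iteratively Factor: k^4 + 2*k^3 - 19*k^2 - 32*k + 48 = (k + 3)*(k^3 - k^2 - 16*k + 16) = (k + 3)*(k + 4)*(k^2 - 5*k + 4) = (k - 1)*(k + 3)*(k + 4)*(k - 4)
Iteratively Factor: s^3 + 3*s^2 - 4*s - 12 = (s - 2)*(s^2 + 5*s + 6) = (s - 2)*(s + 2)*(s + 3)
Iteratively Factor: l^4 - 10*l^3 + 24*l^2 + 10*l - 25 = (l - 1)*(l^3 - 9*l^2 + 15*l + 25) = (l - 5)*(l - 1)*(l^2 - 4*l - 5) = (l - 5)^2*(l - 1)*(l + 1)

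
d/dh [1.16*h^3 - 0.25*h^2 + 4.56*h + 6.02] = 3.48*h^2 - 0.5*h + 4.56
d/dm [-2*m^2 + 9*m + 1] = 9 - 4*m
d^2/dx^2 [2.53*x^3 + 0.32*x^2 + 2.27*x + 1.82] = 15.18*x + 0.64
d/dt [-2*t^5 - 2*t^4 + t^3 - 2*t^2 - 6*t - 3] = -10*t^4 - 8*t^3 + 3*t^2 - 4*t - 6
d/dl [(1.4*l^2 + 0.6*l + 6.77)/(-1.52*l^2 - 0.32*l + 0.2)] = (0.464*l^2 + 21.1408*l + 2.2864)/(2.3104*l^4 + 0.9728*l^3 - 0.5056*l^2 - 0.128*l + 0.04)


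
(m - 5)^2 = m^2 - 10*m + 25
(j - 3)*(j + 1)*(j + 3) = j^3 + j^2 - 9*j - 9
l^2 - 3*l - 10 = (l - 5)*(l + 2)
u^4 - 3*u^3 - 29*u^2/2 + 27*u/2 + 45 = (u - 5)*(u + 2)*(u - 3*sqrt(2)/2)*(u + 3*sqrt(2)/2)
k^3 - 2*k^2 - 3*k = k*(k - 3)*(k + 1)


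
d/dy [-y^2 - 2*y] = -2*y - 2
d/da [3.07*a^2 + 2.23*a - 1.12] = 6.14*a + 2.23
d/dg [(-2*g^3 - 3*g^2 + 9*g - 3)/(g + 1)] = (-4*g^3 - 9*g^2 - 6*g + 12)/(g^2 + 2*g + 1)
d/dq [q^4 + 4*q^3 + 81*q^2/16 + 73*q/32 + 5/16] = 4*q^3 + 12*q^2 + 81*q/8 + 73/32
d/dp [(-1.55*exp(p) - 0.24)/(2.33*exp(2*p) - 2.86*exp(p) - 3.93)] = (3.6115*exp(2*p) + 1.1184*exp(p) + 5.4051)*exp(p)/(5.4289*exp(4*p) - 13.3276*exp(3*p) - 10.1342*exp(2*p) + 22.4796*exp(p) + 15.4449)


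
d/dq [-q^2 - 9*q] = -2*q - 9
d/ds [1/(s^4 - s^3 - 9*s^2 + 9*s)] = (-4*s^3 + 3*s^2 + 18*s - 9)/(s^2*(s^3 - s^2 - 9*s + 9)^2)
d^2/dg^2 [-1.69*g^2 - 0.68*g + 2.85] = -3.38000000000000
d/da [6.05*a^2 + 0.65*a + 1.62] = 12.1*a + 0.65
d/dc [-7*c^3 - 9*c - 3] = -21*c^2 - 9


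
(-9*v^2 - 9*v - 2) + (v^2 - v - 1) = -8*v^2 - 10*v - 3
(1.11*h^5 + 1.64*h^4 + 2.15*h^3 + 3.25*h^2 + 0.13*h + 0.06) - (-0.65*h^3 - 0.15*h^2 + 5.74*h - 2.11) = 1.11*h^5 + 1.64*h^4 + 2.8*h^3 + 3.4*h^2 - 5.61*h + 2.17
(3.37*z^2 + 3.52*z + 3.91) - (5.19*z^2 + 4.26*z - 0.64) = -1.82*z^2 - 0.74*z + 4.55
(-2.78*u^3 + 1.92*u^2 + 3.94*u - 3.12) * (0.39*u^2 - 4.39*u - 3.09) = -1.0842*u^5 + 12.953*u^4 + 1.698*u^3 - 24.4462*u^2 + 1.5222*u + 9.6408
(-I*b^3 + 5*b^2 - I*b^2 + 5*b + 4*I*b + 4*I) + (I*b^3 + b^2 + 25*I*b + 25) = 6*b^2 - I*b^2 + 5*b + 29*I*b + 25 + 4*I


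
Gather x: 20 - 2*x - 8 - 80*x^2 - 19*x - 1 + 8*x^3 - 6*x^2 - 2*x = 8*x^3 - 86*x^2 - 23*x + 11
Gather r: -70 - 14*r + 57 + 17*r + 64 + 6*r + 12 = 9*r + 63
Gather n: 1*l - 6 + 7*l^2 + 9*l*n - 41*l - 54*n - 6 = 7*l^2 - 40*l + n*(9*l - 54) - 12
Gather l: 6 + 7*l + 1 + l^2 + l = l^2 + 8*l + 7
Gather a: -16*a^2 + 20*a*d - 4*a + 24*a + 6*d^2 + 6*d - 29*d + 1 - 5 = -16*a^2 + a*(20*d + 20) + 6*d^2 - 23*d - 4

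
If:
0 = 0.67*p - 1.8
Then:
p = 2.69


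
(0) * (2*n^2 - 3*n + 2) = 0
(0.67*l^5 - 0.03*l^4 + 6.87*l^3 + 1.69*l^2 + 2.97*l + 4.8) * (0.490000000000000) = 0.3283*l^5 - 0.0147*l^4 + 3.3663*l^3 + 0.8281*l^2 + 1.4553*l + 2.352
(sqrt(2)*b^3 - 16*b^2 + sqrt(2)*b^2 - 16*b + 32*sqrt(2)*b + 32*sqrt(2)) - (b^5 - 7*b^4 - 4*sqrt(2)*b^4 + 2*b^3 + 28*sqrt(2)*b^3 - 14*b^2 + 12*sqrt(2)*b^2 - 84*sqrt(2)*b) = -b^5 + 4*sqrt(2)*b^4 + 7*b^4 - 27*sqrt(2)*b^3 - 2*b^3 - 11*sqrt(2)*b^2 - 2*b^2 - 16*b + 116*sqrt(2)*b + 32*sqrt(2)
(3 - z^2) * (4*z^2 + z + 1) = -4*z^4 - z^3 + 11*z^2 + 3*z + 3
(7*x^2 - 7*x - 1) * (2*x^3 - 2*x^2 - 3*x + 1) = 14*x^5 - 28*x^4 - 9*x^3 + 30*x^2 - 4*x - 1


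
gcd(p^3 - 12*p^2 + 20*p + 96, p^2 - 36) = p - 6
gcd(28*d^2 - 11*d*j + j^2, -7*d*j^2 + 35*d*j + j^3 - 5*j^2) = 7*d - j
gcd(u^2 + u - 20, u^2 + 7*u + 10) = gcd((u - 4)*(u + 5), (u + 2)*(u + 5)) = u + 5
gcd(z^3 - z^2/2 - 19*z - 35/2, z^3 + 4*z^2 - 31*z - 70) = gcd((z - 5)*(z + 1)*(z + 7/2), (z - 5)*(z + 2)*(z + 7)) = z - 5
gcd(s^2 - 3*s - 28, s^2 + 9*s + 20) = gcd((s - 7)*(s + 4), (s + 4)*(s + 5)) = s + 4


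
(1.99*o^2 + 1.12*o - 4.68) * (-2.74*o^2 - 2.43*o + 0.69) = -5.4526*o^4 - 7.9045*o^3 + 11.4747*o^2 + 12.1452*o - 3.2292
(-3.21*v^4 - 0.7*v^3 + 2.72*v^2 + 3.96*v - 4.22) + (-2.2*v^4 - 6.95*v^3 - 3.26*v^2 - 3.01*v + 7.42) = -5.41*v^4 - 7.65*v^3 - 0.54*v^2 + 0.95*v + 3.2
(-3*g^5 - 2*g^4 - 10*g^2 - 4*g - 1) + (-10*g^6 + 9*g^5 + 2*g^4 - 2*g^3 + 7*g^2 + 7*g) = -10*g^6 + 6*g^5 - 2*g^3 - 3*g^2 + 3*g - 1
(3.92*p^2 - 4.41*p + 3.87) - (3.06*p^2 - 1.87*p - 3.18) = 0.86*p^2 - 2.54*p + 7.05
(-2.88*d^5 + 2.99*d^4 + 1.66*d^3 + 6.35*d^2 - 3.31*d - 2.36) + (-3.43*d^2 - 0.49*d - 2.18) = -2.88*d^5 + 2.99*d^4 + 1.66*d^3 + 2.92*d^2 - 3.8*d - 4.54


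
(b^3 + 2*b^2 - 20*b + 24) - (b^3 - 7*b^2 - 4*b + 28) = 9*b^2 - 16*b - 4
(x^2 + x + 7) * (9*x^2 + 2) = 9*x^4 + 9*x^3 + 65*x^2 + 2*x + 14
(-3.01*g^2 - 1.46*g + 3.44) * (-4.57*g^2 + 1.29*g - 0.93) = 13.7557*g^4 + 2.7893*g^3 - 14.8049*g^2 + 5.7954*g - 3.1992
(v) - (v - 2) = 2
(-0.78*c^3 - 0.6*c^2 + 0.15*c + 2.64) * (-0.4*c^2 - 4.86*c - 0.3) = 0.312*c^5 + 4.0308*c^4 + 3.09*c^3 - 1.605*c^2 - 12.8754*c - 0.792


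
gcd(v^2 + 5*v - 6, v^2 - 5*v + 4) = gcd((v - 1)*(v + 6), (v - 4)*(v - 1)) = v - 1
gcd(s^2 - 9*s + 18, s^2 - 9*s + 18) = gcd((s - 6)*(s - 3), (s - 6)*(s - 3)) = s^2 - 9*s + 18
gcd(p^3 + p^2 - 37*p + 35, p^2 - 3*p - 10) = p - 5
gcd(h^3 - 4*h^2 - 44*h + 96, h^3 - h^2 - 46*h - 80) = h - 8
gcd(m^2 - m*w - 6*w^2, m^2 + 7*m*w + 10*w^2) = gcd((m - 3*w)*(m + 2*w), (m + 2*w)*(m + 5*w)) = m + 2*w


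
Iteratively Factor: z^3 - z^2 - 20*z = (z + 4)*(z^2 - 5*z) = z*(z + 4)*(z - 5)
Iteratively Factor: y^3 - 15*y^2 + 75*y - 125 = (y - 5)*(y^2 - 10*y + 25) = (y - 5)^2*(y - 5)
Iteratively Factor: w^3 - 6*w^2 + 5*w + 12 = (w + 1)*(w^2 - 7*w + 12) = (w - 3)*(w + 1)*(w - 4)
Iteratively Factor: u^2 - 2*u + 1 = (u - 1)*(u - 1)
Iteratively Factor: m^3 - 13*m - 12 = (m + 3)*(m^2 - 3*m - 4) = (m - 4)*(m + 3)*(m + 1)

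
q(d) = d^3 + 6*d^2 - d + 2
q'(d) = 3*d^2 + 12*d - 1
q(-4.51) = 36.82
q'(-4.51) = 5.90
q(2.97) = 78.15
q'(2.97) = 61.10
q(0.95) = 7.32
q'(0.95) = 13.11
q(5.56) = 353.80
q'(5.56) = 158.46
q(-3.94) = 37.92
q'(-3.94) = -1.71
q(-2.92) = 31.18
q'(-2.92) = -10.46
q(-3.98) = 37.98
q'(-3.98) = -1.24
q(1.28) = 12.65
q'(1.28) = 19.28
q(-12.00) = -850.00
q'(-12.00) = 287.00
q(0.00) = 2.00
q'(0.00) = -1.00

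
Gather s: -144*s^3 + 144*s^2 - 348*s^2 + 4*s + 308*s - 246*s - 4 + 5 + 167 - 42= -144*s^3 - 204*s^2 + 66*s + 126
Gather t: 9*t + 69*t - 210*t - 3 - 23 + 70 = 44 - 132*t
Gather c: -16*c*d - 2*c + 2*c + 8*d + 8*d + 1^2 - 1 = -16*c*d + 16*d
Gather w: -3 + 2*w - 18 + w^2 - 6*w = w^2 - 4*w - 21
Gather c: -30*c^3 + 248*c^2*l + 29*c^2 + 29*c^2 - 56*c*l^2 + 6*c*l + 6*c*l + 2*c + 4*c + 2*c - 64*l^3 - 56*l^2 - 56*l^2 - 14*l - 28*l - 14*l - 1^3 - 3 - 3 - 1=-30*c^3 + c^2*(248*l + 58) + c*(-56*l^2 + 12*l + 8) - 64*l^3 - 112*l^2 - 56*l - 8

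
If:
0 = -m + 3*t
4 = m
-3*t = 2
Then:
No Solution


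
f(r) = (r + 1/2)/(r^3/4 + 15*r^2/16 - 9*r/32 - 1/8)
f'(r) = (r + 1/2)*(-3*r^2/4 - 15*r/8 + 9/32)/(r^3/4 + 15*r^2/16 - 9*r/32 - 1/8)^2 + 1/(r^3/4 + 15*r^2/16 - 9*r/32 - 1/8) = 16*(-32*r^3 - 84*r^2 - 60*r + 1)/(64*r^6 + 480*r^5 + 756*r^4 - 604*r^3 - 159*r^2 + 72*r + 16)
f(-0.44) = 0.38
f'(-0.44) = 8.57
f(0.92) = 2.35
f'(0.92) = -6.42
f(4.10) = 0.15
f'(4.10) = -0.06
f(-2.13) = -0.71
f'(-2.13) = 0.17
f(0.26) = -5.83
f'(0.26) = -19.16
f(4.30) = 0.13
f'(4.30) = -0.05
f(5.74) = 0.08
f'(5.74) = -0.02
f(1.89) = 0.55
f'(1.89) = -0.51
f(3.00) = 0.25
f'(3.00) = -0.14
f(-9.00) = 0.08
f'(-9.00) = 0.02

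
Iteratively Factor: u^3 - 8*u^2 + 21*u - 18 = (u - 2)*(u^2 - 6*u + 9) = (u - 3)*(u - 2)*(u - 3)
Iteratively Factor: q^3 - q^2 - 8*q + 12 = (q - 2)*(q^2 + q - 6) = (q - 2)^2*(q + 3)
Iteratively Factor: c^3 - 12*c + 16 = (c - 2)*(c^2 + 2*c - 8) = (c - 2)*(c + 4)*(c - 2)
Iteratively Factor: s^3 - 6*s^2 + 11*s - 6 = (s - 2)*(s^2 - 4*s + 3) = (s - 3)*(s - 2)*(s - 1)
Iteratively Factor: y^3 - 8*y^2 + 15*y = (y - 3)*(y^2 - 5*y) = (y - 5)*(y - 3)*(y)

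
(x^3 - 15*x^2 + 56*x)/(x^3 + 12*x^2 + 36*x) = (x^2 - 15*x + 56)/(x^2 + 12*x + 36)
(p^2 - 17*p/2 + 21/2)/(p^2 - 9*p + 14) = (p - 3/2)/(p - 2)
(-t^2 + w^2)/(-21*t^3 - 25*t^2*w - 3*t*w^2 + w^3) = (t - w)/(21*t^2 + 4*t*w - w^2)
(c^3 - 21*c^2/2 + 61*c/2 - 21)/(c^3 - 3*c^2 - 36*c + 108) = (2*c^2 - 9*c + 7)/(2*(c^2 + 3*c - 18))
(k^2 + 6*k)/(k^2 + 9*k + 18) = k/(k + 3)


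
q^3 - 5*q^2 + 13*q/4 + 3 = (q - 4)*(q - 3/2)*(q + 1/2)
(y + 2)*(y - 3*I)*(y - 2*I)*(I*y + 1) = I*y^4 + 6*y^3 + 2*I*y^3 + 12*y^2 - 11*I*y^2 - 6*y - 22*I*y - 12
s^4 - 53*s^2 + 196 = (s - 7)*(s - 2)*(s + 2)*(s + 7)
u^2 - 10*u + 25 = (u - 5)^2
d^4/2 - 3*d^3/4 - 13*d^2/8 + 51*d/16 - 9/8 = (d/2 + 1)*(d - 3/2)^2*(d - 1/2)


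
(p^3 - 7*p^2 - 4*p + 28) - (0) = p^3 - 7*p^2 - 4*p + 28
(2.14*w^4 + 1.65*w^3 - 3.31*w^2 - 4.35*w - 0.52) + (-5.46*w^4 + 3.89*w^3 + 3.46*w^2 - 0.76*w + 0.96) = -3.32*w^4 + 5.54*w^3 + 0.15*w^2 - 5.11*w + 0.44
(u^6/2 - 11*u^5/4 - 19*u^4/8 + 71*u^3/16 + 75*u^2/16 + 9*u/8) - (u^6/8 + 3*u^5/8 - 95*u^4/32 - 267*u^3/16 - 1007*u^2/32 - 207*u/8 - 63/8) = 3*u^6/8 - 25*u^5/8 + 19*u^4/32 + 169*u^3/8 + 1157*u^2/32 + 27*u + 63/8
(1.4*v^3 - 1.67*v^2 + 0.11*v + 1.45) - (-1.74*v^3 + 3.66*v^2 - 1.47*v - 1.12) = 3.14*v^3 - 5.33*v^2 + 1.58*v + 2.57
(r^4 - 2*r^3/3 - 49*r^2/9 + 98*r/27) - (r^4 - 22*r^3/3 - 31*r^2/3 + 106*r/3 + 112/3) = 20*r^3/3 + 44*r^2/9 - 856*r/27 - 112/3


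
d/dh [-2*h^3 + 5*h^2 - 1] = 2*h*(5 - 3*h)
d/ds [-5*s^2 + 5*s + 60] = 5 - 10*s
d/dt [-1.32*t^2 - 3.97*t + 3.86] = -2.64*t - 3.97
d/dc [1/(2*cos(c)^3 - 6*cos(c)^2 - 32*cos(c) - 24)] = (3*cos(c)^2 - 6*cos(c) - 16)*sin(c)/(2*(cos(c) - 6)^2*(cos(c) + 1)^2*(cos(c) + 2)^2)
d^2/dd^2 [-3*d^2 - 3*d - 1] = -6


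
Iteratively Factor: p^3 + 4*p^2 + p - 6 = (p + 3)*(p^2 + p - 2) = (p - 1)*(p + 3)*(p + 2)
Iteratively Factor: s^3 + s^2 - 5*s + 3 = (s + 3)*(s^2 - 2*s + 1) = (s - 1)*(s + 3)*(s - 1)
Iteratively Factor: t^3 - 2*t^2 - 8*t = (t - 4)*(t^2 + 2*t) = t*(t - 4)*(t + 2)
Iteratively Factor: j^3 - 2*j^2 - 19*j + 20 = (j + 4)*(j^2 - 6*j + 5) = (j - 1)*(j + 4)*(j - 5)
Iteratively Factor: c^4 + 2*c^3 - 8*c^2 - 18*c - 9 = (c + 3)*(c^3 - c^2 - 5*c - 3) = (c - 3)*(c + 3)*(c^2 + 2*c + 1) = (c - 3)*(c + 1)*(c + 3)*(c + 1)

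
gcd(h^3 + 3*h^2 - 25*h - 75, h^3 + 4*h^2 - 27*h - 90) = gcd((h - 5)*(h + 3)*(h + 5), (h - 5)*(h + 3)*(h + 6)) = h^2 - 2*h - 15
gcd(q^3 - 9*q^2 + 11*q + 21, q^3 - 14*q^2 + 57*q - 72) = q - 3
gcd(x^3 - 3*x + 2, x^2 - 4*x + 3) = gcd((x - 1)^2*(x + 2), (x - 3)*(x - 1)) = x - 1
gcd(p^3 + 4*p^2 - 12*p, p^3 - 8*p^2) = p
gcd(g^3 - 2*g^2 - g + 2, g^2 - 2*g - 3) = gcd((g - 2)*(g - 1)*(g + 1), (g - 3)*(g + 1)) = g + 1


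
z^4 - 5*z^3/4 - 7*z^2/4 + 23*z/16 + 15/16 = (z - 3/2)*(z - 5/4)*(z + 1/2)*(z + 1)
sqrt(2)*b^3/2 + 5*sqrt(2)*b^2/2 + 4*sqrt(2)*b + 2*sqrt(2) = (b + 1)*(b + 2)*(sqrt(2)*b/2 + sqrt(2))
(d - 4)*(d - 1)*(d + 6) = d^3 + d^2 - 26*d + 24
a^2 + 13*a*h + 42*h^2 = (a + 6*h)*(a + 7*h)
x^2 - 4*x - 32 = (x - 8)*(x + 4)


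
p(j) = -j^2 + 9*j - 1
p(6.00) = 17.00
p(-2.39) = -28.22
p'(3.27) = 2.46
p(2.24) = 14.14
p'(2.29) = 4.42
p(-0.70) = -7.79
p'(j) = 9 - 2*j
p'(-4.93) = 18.86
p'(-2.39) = 13.78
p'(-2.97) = 14.94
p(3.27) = 17.74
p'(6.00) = -3.00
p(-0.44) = -5.15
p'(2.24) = 4.52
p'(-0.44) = 9.88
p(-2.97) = -36.55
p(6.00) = 17.00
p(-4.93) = -69.67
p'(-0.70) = 10.40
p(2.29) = 14.37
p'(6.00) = -3.00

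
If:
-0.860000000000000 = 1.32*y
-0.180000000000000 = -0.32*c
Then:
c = 0.56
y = -0.65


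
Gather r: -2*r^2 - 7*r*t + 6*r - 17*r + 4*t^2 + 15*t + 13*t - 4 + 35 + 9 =-2*r^2 + r*(-7*t - 11) + 4*t^2 + 28*t + 40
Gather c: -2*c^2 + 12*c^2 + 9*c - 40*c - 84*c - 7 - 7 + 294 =10*c^2 - 115*c + 280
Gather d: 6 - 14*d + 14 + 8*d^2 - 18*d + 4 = 8*d^2 - 32*d + 24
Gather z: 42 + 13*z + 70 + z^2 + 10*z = z^2 + 23*z + 112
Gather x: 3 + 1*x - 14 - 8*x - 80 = -7*x - 91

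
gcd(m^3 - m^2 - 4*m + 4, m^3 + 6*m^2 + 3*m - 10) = m^2 + m - 2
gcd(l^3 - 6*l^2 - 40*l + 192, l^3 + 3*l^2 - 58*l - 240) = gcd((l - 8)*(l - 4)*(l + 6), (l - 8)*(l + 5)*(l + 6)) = l^2 - 2*l - 48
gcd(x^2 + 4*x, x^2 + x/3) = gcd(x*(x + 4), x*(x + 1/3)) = x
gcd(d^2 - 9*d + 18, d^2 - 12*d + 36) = d - 6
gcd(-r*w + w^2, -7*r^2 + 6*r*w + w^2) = r - w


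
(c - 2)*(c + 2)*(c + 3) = c^3 + 3*c^2 - 4*c - 12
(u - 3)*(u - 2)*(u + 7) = u^3 + 2*u^2 - 29*u + 42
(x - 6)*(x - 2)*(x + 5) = x^3 - 3*x^2 - 28*x + 60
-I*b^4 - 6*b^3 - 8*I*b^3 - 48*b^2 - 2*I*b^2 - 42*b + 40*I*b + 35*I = (b + 7)*(b - 5*I)*(b - I)*(-I*b - I)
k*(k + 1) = k^2 + k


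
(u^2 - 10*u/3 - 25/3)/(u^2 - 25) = (u + 5/3)/(u + 5)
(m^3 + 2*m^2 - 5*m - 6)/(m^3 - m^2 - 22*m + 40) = (m^2 + 4*m + 3)/(m^2 + m - 20)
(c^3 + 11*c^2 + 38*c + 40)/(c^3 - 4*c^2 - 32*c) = (c^2 + 7*c + 10)/(c*(c - 8))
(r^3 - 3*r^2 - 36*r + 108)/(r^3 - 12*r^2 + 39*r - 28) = (r^3 - 3*r^2 - 36*r + 108)/(r^3 - 12*r^2 + 39*r - 28)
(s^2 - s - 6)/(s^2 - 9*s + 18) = (s + 2)/(s - 6)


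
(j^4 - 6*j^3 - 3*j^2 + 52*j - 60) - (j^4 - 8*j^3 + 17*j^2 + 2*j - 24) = 2*j^3 - 20*j^2 + 50*j - 36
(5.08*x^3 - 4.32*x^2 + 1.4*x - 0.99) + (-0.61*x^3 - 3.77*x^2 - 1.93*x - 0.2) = 4.47*x^3 - 8.09*x^2 - 0.53*x - 1.19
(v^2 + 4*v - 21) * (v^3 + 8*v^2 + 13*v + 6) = v^5 + 12*v^4 + 24*v^3 - 110*v^2 - 249*v - 126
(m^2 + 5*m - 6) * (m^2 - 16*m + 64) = m^4 - 11*m^3 - 22*m^2 + 416*m - 384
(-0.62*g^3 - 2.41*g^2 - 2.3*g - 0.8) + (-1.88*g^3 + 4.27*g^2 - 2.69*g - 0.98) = -2.5*g^3 + 1.86*g^2 - 4.99*g - 1.78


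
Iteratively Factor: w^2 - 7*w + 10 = (w - 2)*(w - 5)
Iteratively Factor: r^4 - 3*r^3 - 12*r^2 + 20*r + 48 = (r + 2)*(r^3 - 5*r^2 - 2*r + 24) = (r - 4)*(r + 2)*(r^2 - r - 6) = (r - 4)*(r - 3)*(r + 2)*(r + 2)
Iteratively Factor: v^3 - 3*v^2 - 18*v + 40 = (v + 4)*(v^2 - 7*v + 10) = (v - 5)*(v + 4)*(v - 2)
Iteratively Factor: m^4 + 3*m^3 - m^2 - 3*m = (m + 3)*(m^3 - m) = (m + 1)*(m + 3)*(m^2 - m) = m*(m + 1)*(m + 3)*(m - 1)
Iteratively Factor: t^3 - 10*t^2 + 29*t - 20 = (t - 1)*(t^2 - 9*t + 20) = (t - 4)*(t - 1)*(t - 5)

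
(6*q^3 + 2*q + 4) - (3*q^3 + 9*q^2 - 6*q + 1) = 3*q^3 - 9*q^2 + 8*q + 3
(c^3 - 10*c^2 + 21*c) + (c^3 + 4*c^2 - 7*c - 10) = 2*c^3 - 6*c^2 + 14*c - 10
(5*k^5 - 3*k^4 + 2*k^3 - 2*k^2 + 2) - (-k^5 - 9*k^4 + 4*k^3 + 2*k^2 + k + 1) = 6*k^5 + 6*k^4 - 2*k^3 - 4*k^2 - k + 1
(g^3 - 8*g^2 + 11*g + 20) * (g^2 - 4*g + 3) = g^5 - 12*g^4 + 46*g^3 - 48*g^2 - 47*g + 60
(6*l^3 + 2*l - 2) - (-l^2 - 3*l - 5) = 6*l^3 + l^2 + 5*l + 3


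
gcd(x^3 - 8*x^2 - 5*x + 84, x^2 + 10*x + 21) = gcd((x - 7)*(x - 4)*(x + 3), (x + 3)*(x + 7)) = x + 3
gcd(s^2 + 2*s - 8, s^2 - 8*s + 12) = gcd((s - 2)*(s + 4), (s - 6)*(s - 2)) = s - 2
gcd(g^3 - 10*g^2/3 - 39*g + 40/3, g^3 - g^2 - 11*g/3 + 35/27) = g - 1/3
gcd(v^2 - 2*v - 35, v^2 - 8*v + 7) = v - 7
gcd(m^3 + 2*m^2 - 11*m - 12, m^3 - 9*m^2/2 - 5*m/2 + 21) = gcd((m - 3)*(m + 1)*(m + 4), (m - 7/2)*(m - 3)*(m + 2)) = m - 3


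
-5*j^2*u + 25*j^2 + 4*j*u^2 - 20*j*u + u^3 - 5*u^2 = (-j + u)*(5*j + u)*(u - 5)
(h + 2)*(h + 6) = h^2 + 8*h + 12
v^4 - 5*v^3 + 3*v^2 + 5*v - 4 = (v - 4)*(v - 1)^2*(v + 1)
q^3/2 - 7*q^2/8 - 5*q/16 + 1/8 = (q/2 + 1/4)*(q - 2)*(q - 1/4)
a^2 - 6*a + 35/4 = (a - 7/2)*(a - 5/2)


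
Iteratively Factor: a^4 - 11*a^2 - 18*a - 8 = (a - 4)*(a^3 + 4*a^2 + 5*a + 2) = (a - 4)*(a + 2)*(a^2 + 2*a + 1) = (a - 4)*(a + 1)*(a + 2)*(a + 1)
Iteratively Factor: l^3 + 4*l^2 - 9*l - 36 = (l - 3)*(l^2 + 7*l + 12) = (l - 3)*(l + 3)*(l + 4)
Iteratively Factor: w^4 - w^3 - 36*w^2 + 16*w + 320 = (w + 4)*(w^3 - 5*w^2 - 16*w + 80) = (w - 4)*(w + 4)*(w^2 - w - 20) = (w - 4)*(w + 4)^2*(w - 5)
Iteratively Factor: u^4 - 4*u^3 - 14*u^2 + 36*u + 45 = (u + 1)*(u^3 - 5*u^2 - 9*u + 45) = (u - 3)*(u + 1)*(u^2 - 2*u - 15) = (u - 3)*(u + 1)*(u + 3)*(u - 5)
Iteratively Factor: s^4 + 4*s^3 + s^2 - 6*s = (s + 3)*(s^3 + s^2 - 2*s) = (s - 1)*(s + 3)*(s^2 + 2*s) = s*(s - 1)*(s + 3)*(s + 2)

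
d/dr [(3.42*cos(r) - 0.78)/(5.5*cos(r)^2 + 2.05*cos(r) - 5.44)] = (18.81*cos(r)^2 - 8.58*cos(r) + 17.0058)*sin(r)/(30.25*cos(r)^4 + 22.55*cos(r)^3 - 55.6375*cos(r)^2 - 22.304*cos(r) + 29.5936)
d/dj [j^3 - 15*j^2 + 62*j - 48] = 3*j^2 - 30*j + 62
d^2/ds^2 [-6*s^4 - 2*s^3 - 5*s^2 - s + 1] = -72*s^2 - 12*s - 10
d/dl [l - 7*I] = 1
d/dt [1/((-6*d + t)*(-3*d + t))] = (9*d - 2*t)/((3*d - t)^2*(6*d - t)^2)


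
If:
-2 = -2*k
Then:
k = 1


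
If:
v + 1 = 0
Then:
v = -1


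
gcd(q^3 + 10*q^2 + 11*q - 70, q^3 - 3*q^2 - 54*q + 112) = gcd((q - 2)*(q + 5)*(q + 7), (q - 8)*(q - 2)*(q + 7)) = q^2 + 5*q - 14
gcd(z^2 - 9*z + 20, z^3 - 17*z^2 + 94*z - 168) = z - 4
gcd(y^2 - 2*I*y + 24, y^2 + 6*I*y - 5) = 1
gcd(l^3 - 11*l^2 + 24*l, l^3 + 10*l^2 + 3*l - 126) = l - 3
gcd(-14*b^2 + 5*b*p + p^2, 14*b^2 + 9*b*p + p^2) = 7*b + p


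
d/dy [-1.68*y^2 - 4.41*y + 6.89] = -3.36*y - 4.41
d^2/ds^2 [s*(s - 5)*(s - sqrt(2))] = 6*s - 10 - 2*sqrt(2)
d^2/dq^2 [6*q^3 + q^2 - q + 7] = 36*q + 2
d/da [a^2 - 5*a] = 2*a - 5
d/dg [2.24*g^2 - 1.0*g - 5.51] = 4.48*g - 1.0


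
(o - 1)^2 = o^2 - 2*o + 1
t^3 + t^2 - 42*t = t*(t - 6)*(t + 7)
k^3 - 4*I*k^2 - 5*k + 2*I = (k - 2*I)*(k - I)^2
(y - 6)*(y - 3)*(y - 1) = y^3 - 10*y^2 + 27*y - 18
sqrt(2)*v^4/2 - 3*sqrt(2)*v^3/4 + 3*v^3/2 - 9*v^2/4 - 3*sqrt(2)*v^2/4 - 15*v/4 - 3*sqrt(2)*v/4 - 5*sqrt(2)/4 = (v - 5/2)*(v + 1)*(v + sqrt(2)/2)*(sqrt(2)*v/2 + 1)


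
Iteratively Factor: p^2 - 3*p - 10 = (p + 2)*(p - 5)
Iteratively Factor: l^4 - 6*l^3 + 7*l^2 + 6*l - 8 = (l + 1)*(l^3 - 7*l^2 + 14*l - 8) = (l - 4)*(l + 1)*(l^2 - 3*l + 2) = (l - 4)*(l - 1)*(l + 1)*(l - 2)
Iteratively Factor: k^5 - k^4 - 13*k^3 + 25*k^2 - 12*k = (k)*(k^4 - k^3 - 13*k^2 + 25*k - 12) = k*(k - 1)*(k^3 - 13*k + 12) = k*(k - 1)^2*(k^2 + k - 12) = k*(k - 3)*(k - 1)^2*(k + 4)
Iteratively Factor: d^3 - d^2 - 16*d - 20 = (d + 2)*(d^2 - 3*d - 10) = (d + 2)^2*(d - 5)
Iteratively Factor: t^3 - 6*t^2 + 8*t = (t - 2)*(t^2 - 4*t) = (t - 4)*(t - 2)*(t)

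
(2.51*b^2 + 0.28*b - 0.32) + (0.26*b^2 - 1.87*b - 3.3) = 2.77*b^2 - 1.59*b - 3.62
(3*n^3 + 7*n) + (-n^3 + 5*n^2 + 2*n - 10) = 2*n^3 + 5*n^2 + 9*n - 10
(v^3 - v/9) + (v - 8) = v^3 + 8*v/9 - 8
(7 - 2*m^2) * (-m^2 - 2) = 2*m^4 - 3*m^2 - 14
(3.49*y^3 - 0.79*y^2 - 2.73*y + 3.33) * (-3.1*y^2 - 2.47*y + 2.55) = -10.819*y^5 - 6.1713*y^4 + 19.3138*y^3 - 5.5944*y^2 - 15.1866*y + 8.4915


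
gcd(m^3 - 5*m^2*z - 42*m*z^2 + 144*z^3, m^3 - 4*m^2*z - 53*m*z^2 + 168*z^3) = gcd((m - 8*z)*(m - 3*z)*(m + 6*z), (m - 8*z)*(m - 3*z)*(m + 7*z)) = m^2 - 11*m*z + 24*z^2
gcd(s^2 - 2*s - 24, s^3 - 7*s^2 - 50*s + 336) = s - 6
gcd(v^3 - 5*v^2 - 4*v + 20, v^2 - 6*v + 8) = v - 2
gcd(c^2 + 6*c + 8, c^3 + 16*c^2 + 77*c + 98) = c + 2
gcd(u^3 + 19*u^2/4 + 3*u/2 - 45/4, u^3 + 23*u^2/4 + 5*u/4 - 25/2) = u - 5/4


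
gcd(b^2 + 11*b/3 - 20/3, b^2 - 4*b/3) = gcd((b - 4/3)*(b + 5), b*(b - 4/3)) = b - 4/3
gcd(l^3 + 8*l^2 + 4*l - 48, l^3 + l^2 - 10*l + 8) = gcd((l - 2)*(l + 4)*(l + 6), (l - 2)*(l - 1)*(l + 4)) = l^2 + 2*l - 8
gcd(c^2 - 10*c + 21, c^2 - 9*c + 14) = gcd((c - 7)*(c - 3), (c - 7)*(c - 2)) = c - 7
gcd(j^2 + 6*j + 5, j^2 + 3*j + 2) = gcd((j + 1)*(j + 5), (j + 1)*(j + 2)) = j + 1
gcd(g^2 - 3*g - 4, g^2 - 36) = 1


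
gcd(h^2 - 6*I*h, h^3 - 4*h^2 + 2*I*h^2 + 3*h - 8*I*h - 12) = 1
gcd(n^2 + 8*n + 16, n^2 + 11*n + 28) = n + 4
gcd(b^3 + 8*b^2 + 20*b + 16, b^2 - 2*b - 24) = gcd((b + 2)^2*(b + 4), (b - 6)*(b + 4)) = b + 4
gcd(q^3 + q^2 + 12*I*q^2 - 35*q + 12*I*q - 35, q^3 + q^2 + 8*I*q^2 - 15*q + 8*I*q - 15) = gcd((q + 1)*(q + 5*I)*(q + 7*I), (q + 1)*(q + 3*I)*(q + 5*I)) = q^2 + q*(1 + 5*I) + 5*I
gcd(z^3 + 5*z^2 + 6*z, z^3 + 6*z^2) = z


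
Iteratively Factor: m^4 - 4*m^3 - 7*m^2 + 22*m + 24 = (m - 3)*(m^3 - m^2 - 10*m - 8) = (m - 3)*(m + 2)*(m^2 - 3*m - 4) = (m - 3)*(m + 1)*(m + 2)*(m - 4)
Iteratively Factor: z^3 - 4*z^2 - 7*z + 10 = (z + 2)*(z^2 - 6*z + 5) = (z - 1)*(z + 2)*(z - 5)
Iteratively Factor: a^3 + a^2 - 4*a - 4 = (a + 1)*(a^2 - 4) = (a - 2)*(a + 1)*(a + 2)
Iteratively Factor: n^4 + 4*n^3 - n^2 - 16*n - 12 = (n - 2)*(n^3 + 6*n^2 + 11*n + 6) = (n - 2)*(n + 2)*(n^2 + 4*n + 3) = (n - 2)*(n + 1)*(n + 2)*(n + 3)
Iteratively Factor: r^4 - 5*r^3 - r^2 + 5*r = (r + 1)*(r^3 - 6*r^2 + 5*r) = (r - 5)*(r + 1)*(r^2 - r) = (r - 5)*(r - 1)*(r + 1)*(r)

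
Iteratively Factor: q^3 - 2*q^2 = (q - 2)*(q^2) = q*(q - 2)*(q)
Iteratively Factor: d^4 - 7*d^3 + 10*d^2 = (d - 5)*(d^3 - 2*d^2) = d*(d - 5)*(d^2 - 2*d) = d*(d - 5)*(d - 2)*(d)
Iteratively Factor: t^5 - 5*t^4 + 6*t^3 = (t)*(t^4 - 5*t^3 + 6*t^2) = t*(t - 2)*(t^3 - 3*t^2) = t*(t - 3)*(t - 2)*(t^2) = t^2*(t - 3)*(t - 2)*(t)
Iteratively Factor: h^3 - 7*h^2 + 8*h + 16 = (h - 4)*(h^2 - 3*h - 4) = (h - 4)^2*(h + 1)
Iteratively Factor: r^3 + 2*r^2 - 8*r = (r)*(r^2 + 2*r - 8) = r*(r + 4)*(r - 2)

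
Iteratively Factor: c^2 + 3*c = (c)*(c + 3)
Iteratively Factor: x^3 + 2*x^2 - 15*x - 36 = (x + 3)*(x^2 - x - 12) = (x + 3)^2*(x - 4)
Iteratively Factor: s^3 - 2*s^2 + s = (s - 1)*(s^2 - s) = (s - 1)^2*(s)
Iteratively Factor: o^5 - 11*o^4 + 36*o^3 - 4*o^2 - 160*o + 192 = (o - 4)*(o^4 - 7*o^3 + 8*o^2 + 28*o - 48) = (o - 4)*(o - 3)*(o^3 - 4*o^2 - 4*o + 16) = (o - 4)*(o - 3)*(o - 2)*(o^2 - 2*o - 8) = (o - 4)^2*(o - 3)*(o - 2)*(o + 2)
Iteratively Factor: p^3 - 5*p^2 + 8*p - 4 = (p - 2)*(p^2 - 3*p + 2) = (p - 2)*(p - 1)*(p - 2)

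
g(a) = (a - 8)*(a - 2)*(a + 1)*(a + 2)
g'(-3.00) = -197.00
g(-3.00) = 110.00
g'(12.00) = 3628.00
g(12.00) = 7280.00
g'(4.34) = -144.72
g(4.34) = -289.95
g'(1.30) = -29.90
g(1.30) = 35.60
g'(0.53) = 9.98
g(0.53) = 42.51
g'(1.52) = -42.95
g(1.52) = 27.59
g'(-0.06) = 29.36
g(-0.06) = 30.28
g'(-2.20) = -63.43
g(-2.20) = 10.28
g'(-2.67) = -133.76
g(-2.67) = 55.75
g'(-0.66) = 33.54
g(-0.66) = 10.50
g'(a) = (a - 8)*(a - 2)*(a + 1) + (a - 8)*(a - 2)*(a + 2) + (a - 8)*(a + 1)*(a + 2) + (a - 2)*(a + 1)*(a + 2) = 4*a^3 - 21*a^2 - 24*a + 28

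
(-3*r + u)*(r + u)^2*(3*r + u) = -9*r^4 - 18*r^3*u - 8*r^2*u^2 + 2*r*u^3 + u^4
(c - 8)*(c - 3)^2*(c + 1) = c^4 - 13*c^3 + 43*c^2 - 15*c - 72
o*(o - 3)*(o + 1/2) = o^3 - 5*o^2/2 - 3*o/2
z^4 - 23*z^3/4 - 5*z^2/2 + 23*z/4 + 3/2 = (z - 6)*(z - 1)*(z + 1/4)*(z + 1)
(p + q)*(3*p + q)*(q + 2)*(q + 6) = 3*p^2*q^2 + 24*p^2*q + 36*p^2 + 4*p*q^3 + 32*p*q^2 + 48*p*q + q^4 + 8*q^3 + 12*q^2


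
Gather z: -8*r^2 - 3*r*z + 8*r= -8*r^2 - 3*r*z + 8*r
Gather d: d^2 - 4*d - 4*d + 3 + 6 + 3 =d^2 - 8*d + 12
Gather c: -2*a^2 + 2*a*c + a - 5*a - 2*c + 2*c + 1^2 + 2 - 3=-2*a^2 + 2*a*c - 4*a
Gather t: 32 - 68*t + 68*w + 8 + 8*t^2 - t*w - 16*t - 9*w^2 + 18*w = 8*t^2 + t*(-w - 84) - 9*w^2 + 86*w + 40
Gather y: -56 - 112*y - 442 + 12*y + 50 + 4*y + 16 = -96*y - 432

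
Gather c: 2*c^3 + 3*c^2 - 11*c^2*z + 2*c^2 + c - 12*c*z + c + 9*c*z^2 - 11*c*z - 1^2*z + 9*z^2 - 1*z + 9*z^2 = 2*c^3 + c^2*(5 - 11*z) + c*(9*z^2 - 23*z + 2) + 18*z^2 - 2*z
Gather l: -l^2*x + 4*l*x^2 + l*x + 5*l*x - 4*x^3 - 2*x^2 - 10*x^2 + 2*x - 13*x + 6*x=-l^2*x + l*(4*x^2 + 6*x) - 4*x^3 - 12*x^2 - 5*x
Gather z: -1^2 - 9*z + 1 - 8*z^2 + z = -8*z^2 - 8*z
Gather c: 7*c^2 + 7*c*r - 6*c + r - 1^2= 7*c^2 + c*(7*r - 6) + r - 1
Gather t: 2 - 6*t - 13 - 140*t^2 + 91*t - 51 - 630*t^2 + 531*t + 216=-770*t^2 + 616*t + 154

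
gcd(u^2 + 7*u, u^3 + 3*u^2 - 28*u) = u^2 + 7*u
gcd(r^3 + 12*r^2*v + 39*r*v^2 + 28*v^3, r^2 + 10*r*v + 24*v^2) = r + 4*v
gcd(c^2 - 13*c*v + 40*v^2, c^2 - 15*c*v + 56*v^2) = -c + 8*v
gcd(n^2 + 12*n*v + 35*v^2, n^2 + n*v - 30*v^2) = 1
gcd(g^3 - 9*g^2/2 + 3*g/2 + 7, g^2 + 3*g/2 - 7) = g - 2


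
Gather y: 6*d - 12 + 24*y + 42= 6*d + 24*y + 30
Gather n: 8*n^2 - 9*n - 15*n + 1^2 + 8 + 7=8*n^2 - 24*n + 16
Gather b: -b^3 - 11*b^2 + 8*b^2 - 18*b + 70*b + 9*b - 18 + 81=-b^3 - 3*b^2 + 61*b + 63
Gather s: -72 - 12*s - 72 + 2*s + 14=-10*s - 130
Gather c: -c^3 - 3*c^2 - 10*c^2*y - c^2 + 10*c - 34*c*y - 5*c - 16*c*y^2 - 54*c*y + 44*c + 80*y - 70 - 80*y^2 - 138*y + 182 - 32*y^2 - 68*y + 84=-c^3 + c^2*(-10*y - 4) + c*(-16*y^2 - 88*y + 49) - 112*y^2 - 126*y + 196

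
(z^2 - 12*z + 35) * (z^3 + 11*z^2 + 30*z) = z^5 - z^4 - 67*z^3 + 25*z^2 + 1050*z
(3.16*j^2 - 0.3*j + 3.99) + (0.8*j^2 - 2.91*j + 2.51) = 3.96*j^2 - 3.21*j + 6.5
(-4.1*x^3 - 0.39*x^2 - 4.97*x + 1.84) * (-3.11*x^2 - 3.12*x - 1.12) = 12.751*x^5 + 14.0049*x^4 + 21.2655*x^3 + 10.2208*x^2 - 0.174399999999999*x - 2.0608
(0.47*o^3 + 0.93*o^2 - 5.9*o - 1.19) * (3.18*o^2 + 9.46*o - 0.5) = 1.4946*o^5 + 7.4036*o^4 - 10.1992*o^3 - 60.0632*o^2 - 8.3074*o + 0.595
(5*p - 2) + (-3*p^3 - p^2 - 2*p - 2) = -3*p^3 - p^2 + 3*p - 4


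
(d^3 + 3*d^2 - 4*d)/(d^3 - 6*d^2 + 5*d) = (d + 4)/(d - 5)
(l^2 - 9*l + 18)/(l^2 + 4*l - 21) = (l - 6)/(l + 7)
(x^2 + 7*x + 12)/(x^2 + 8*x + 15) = (x + 4)/(x + 5)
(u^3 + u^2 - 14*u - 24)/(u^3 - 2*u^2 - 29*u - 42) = (u - 4)/(u - 7)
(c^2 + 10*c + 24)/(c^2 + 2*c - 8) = (c + 6)/(c - 2)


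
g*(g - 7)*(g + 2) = g^3 - 5*g^2 - 14*g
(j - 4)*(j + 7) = j^2 + 3*j - 28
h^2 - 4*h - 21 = (h - 7)*(h + 3)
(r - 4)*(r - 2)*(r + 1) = r^3 - 5*r^2 + 2*r + 8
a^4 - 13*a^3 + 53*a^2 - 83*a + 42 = (a - 7)*(a - 3)*(a - 2)*(a - 1)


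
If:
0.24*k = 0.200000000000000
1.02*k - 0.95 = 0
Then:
No Solution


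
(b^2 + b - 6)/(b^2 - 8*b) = (b^2 + b - 6)/(b*(b - 8))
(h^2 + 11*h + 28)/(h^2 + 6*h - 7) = (h + 4)/(h - 1)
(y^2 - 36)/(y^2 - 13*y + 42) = (y + 6)/(y - 7)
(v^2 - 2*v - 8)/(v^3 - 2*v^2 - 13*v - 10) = (v - 4)/(v^2 - 4*v - 5)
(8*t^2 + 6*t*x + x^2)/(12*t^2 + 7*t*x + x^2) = (2*t + x)/(3*t + x)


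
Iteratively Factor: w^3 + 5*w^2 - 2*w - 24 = (w + 3)*(w^2 + 2*w - 8) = (w + 3)*(w + 4)*(w - 2)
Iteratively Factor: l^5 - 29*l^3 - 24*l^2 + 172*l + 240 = (l + 2)*(l^4 - 2*l^3 - 25*l^2 + 26*l + 120) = (l - 5)*(l + 2)*(l^3 + 3*l^2 - 10*l - 24) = (l - 5)*(l - 3)*(l + 2)*(l^2 + 6*l + 8) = (l - 5)*(l - 3)*(l + 2)*(l + 4)*(l + 2)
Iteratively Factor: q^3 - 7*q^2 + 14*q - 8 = (q - 2)*(q^2 - 5*q + 4) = (q - 4)*(q - 2)*(q - 1)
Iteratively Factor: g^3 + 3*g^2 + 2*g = (g + 2)*(g^2 + g) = g*(g + 2)*(g + 1)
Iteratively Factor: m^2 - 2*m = (m)*(m - 2)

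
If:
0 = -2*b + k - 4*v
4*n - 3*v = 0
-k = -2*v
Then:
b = -v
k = 2*v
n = 3*v/4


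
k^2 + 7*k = k*(k + 7)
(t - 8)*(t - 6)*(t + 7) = t^3 - 7*t^2 - 50*t + 336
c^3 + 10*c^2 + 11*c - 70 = (c - 2)*(c + 5)*(c + 7)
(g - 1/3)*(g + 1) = g^2 + 2*g/3 - 1/3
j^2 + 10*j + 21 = (j + 3)*(j + 7)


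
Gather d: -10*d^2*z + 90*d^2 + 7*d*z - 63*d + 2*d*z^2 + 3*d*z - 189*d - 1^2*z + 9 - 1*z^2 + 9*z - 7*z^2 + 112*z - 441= d^2*(90 - 10*z) + d*(2*z^2 + 10*z - 252) - 8*z^2 + 120*z - 432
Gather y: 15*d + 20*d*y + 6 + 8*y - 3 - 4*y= 15*d + y*(20*d + 4) + 3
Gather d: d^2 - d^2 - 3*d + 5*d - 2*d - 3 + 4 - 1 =0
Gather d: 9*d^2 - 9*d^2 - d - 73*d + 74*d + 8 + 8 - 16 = 0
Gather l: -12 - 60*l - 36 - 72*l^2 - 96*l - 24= -72*l^2 - 156*l - 72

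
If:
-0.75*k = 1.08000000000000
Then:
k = -1.44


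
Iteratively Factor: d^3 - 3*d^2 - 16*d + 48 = (d - 4)*(d^2 + d - 12) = (d - 4)*(d + 4)*(d - 3)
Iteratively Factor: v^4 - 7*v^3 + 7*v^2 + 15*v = (v - 5)*(v^3 - 2*v^2 - 3*v) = v*(v - 5)*(v^2 - 2*v - 3) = v*(v - 5)*(v - 3)*(v + 1)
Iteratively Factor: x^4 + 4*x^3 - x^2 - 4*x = (x)*(x^3 + 4*x^2 - x - 4) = x*(x + 4)*(x^2 - 1) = x*(x + 1)*(x + 4)*(x - 1)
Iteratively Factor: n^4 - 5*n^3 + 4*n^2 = (n)*(n^3 - 5*n^2 + 4*n) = n*(n - 4)*(n^2 - n) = n*(n - 4)*(n - 1)*(n)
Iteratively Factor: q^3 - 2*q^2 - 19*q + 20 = (q - 1)*(q^2 - q - 20) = (q - 5)*(q - 1)*(q + 4)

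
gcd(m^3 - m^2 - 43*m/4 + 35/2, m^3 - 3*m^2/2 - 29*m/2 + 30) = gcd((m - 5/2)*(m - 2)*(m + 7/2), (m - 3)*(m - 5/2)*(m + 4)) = m - 5/2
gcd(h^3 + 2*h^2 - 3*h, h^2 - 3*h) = h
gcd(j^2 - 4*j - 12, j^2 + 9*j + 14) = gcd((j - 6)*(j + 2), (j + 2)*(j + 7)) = j + 2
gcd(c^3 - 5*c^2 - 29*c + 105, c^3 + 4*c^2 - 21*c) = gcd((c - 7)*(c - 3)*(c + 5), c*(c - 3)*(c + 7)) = c - 3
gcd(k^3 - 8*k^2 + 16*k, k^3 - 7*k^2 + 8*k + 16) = k^2 - 8*k + 16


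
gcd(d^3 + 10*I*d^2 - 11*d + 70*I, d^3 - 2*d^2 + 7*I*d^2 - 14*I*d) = d + 7*I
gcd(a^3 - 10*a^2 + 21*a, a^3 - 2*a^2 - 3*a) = a^2 - 3*a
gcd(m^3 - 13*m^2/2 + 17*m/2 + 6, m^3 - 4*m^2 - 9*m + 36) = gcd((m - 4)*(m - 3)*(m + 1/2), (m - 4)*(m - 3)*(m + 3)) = m^2 - 7*m + 12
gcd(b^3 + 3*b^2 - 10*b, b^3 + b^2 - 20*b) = b^2 + 5*b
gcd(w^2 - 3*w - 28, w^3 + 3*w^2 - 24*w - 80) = w + 4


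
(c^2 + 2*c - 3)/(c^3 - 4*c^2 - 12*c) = (-c^2 - 2*c + 3)/(c*(-c^2 + 4*c + 12))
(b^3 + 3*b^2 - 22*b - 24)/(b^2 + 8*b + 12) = (b^2 - 3*b - 4)/(b + 2)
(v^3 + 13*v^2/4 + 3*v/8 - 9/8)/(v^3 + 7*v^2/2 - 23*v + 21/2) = (4*v^2 + 15*v + 9)/(4*(v^2 + 4*v - 21))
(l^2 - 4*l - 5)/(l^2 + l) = (l - 5)/l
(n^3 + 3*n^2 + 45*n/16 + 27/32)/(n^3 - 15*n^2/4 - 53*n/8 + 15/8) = (16*n^2 + 24*n + 9)/(4*(4*n^2 - 21*n + 5))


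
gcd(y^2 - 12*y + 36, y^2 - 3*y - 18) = y - 6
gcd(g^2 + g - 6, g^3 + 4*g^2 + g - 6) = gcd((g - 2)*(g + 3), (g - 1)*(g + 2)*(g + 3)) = g + 3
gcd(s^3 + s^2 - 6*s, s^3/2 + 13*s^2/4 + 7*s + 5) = 1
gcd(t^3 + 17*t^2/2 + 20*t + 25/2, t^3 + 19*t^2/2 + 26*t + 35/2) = t^2 + 6*t + 5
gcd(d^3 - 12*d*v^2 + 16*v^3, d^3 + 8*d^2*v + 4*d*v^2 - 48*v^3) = -d^2 - 2*d*v + 8*v^2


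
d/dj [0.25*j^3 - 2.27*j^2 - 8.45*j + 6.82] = 0.75*j^2 - 4.54*j - 8.45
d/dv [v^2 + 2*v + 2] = 2*v + 2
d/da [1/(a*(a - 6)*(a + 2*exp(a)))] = (a*(a - 6)*(-2*exp(a) - 1) - a*(a + 2*exp(a)) - (a - 6)*(a + 2*exp(a)))/(a^2*(a - 6)^2*(a + 2*exp(a))^2)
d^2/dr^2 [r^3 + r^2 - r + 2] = 6*r + 2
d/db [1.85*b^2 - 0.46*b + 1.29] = 3.7*b - 0.46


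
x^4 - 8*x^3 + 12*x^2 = x^2*(x - 6)*(x - 2)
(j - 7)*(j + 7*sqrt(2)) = j^2 - 7*j + 7*sqrt(2)*j - 49*sqrt(2)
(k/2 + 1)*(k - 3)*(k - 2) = k^3/2 - 3*k^2/2 - 2*k + 6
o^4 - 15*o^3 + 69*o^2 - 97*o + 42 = (o - 7)*(o - 6)*(o - 1)^2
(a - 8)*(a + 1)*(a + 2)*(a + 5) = a^4 - 47*a^2 - 126*a - 80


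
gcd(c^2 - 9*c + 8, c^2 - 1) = c - 1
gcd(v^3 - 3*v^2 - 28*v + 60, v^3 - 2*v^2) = v - 2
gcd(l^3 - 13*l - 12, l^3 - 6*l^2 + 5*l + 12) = l^2 - 3*l - 4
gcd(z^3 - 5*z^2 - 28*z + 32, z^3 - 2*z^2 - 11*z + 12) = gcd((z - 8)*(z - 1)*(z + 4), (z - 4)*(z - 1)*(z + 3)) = z - 1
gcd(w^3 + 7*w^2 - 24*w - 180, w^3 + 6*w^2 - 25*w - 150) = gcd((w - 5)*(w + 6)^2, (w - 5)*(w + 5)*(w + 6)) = w^2 + w - 30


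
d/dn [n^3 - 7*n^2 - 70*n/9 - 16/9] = 3*n^2 - 14*n - 70/9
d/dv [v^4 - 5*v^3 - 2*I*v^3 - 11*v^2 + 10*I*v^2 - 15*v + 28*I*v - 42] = 4*v^3 + v^2*(-15 - 6*I) + v*(-22 + 20*I) - 15 + 28*I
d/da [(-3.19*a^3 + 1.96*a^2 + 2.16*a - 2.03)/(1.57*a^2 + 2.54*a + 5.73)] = (-5.0083*a^4 - 16.2052*a^3 - 53.2489*a^2 + 28.8358*a + 17.533)/(2.4649*a^4 + 7.9756*a^3 + 24.4438*a^2 + 29.1084*a + 32.8329)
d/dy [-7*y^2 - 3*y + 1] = -14*y - 3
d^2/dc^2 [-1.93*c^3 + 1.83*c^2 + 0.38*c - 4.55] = 3.66 - 11.58*c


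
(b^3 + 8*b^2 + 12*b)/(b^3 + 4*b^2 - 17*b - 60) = b*(b^2 + 8*b + 12)/(b^3 + 4*b^2 - 17*b - 60)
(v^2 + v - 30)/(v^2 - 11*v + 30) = (v + 6)/(v - 6)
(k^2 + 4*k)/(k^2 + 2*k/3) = 3*(k + 4)/(3*k + 2)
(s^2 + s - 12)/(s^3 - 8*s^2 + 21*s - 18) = (s + 4)/(s^2 - 5*s + 6)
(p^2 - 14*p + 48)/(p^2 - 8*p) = (p - 6)/p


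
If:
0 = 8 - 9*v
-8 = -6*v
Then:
No Solution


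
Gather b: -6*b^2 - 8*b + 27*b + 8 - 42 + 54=-6*b^2 + 19*b + 20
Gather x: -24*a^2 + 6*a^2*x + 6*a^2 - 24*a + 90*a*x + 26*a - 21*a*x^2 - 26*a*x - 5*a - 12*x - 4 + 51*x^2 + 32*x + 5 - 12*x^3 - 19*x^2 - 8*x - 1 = -18*a^2 - 3*a - 12*x^3 + x^2*(32 - 21*a) + x*(6*a^2 + 64*a + 12)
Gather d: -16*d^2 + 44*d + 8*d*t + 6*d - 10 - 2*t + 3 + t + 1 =-16*d^2 + d*(8*t + 50) - t - 6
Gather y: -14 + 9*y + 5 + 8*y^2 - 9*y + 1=8*y^2 - 8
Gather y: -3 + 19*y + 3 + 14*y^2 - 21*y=14*y^2 - 2*y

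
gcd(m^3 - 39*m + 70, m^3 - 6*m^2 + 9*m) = 1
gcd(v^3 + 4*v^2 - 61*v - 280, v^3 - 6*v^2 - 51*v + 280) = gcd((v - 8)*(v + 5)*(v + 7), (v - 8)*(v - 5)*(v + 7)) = v^2 - v - 56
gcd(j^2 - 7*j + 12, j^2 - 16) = j - 4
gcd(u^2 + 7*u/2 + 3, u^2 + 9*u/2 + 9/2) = u + 3/2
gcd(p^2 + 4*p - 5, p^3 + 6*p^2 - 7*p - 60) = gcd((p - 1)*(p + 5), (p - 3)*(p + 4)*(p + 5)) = p + 5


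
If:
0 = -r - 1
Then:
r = -1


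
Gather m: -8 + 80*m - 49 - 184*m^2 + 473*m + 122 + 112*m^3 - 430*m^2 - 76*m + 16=112*m^3 - 614*m^2 + 477*m + 81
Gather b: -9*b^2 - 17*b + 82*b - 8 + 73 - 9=-9*b^2 + 65*b + 56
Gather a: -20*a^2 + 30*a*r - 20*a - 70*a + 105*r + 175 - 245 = -20*a^2 + a*(30*r - 90) + 105*r - 70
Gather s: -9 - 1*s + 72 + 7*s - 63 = 6*s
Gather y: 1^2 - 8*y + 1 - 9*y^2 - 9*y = -9*y^2 - 17*y + 2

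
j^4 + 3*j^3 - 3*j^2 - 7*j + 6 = (j - 1)^2*(j + 2)*(j + 3)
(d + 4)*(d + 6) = d^2 + 10*d + 24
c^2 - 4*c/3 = c*(c - 4/3)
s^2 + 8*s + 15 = (s + 3)*(s + 5)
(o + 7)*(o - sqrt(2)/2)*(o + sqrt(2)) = o^3 + sqrt(2)*o^2/2 + 7*o^2 - o + 7*sqrt(2)*o/2 - 7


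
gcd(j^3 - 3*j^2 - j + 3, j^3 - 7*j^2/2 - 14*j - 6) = 1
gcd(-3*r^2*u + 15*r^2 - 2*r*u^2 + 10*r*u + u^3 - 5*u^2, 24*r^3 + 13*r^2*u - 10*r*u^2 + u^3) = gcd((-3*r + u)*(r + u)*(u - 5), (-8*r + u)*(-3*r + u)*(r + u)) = 3*r^2 + 2*r*u - u^2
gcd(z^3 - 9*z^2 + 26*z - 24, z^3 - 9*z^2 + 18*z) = z - 3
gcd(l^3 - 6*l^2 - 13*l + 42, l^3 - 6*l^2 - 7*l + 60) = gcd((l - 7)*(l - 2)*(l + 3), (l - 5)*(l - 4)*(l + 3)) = l + 3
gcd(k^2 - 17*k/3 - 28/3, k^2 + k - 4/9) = k + 4/3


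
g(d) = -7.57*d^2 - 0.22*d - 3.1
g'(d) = -15.14*d - 0.22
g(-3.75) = -108.73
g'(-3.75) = 56.56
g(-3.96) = -120.94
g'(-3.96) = 59.73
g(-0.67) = -6.35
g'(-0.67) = 9.92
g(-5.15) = -202.74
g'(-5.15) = 77.75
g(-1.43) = -18.27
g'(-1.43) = 21.43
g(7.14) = -390.59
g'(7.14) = -108.32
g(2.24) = -41.58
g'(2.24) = -34.13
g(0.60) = -5.96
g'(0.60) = -9.30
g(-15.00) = -1703.05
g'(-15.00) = 226.88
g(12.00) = -1095.82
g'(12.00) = -181.90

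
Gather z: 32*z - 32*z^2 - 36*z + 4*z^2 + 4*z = -28*z^2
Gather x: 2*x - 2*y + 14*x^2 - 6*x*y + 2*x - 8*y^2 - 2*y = 14*x^2 + x*(4 - 6*y) - 8*y^2 - 4*y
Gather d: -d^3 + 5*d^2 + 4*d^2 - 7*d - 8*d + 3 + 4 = -d^3 + 9*d^2 - 15*d + 7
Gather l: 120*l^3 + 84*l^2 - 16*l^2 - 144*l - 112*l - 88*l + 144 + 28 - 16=120*l^3 + 68*l^2 - 344*l + 156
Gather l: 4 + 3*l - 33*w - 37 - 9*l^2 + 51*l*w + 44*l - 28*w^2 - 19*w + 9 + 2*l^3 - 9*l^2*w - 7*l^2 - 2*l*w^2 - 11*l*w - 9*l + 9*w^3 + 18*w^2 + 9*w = 2*l^3 + l^2*(-9*w - 16) + l*(-2*w^2 + 40*w + 38) + 9*w^3 - 10*w^2 - 43*w - 24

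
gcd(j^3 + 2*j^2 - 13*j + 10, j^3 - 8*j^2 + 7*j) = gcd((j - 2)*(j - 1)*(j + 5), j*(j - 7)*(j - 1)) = j - 1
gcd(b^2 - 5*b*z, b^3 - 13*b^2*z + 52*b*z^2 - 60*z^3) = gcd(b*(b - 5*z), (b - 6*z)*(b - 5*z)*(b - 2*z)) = -b + 5*z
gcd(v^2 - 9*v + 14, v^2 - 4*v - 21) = v - 7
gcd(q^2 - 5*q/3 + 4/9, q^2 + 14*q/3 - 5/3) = q - 1/3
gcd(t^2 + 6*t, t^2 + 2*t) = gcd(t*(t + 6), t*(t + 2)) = t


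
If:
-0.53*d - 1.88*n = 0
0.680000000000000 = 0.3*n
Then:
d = -8.04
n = 2.27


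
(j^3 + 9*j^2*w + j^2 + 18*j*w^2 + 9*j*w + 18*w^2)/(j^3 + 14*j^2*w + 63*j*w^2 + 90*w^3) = (j + 1)/(j + 5*w)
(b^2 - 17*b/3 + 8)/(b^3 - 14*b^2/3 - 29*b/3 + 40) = (b - 3)/(b^2 - 2*b - 15)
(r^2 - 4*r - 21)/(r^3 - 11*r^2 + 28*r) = (r + 3)/(r*(r - 4))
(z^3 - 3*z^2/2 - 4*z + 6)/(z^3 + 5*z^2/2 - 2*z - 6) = (z - 2)/(z + 2)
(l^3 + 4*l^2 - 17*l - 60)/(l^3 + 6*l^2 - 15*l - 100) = (l + 3)/(l + 5)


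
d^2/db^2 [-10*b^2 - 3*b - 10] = -20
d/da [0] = 0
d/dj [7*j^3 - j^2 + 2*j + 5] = 21*j^2 - 2*j + 2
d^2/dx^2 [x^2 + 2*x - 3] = 2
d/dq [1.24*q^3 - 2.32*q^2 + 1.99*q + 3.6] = 3.72*q^2 - 4.64*q + 1.99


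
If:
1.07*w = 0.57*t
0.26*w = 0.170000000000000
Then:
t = 1.23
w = 0.65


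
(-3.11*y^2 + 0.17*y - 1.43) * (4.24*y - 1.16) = -13.1864*y^3 + 4.3284*y^2 - 6.2604*y + 1.6588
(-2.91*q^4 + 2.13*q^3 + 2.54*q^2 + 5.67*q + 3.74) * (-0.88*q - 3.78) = 2.5608*q^5 + 9.1254*q^4 - 10.2866*q^3 - 14.5908*q^2 - 24.7238*q - 14.1372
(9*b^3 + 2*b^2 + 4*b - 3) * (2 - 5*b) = -45*b^4 + 8*b^3 - 16*b^2 + 23*b - 6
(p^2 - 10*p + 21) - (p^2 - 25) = 46 - 10*p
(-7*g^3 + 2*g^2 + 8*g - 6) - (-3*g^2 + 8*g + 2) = -7*g^3 + 5*g^2 - 8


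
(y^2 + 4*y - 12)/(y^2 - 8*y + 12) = (y + 6)/(y - 6)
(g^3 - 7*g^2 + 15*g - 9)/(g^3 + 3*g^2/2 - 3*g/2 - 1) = 2*(g^2 - 6*g + 9)/(2*g^2 + 5*g + 2)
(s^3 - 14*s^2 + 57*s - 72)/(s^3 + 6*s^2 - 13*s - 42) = (s^2 - 11*s + 24)/(s^2 + 9*s + 14)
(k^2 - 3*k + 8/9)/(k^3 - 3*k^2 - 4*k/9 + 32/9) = (3*k - 1)/(3*k^2 - k - 4)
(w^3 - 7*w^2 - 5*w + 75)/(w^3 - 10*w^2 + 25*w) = (w + 3)/w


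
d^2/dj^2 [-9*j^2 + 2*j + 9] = -18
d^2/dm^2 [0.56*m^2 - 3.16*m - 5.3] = 1.12000000000000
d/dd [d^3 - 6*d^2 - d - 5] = 3*d^2 - 12*d - 1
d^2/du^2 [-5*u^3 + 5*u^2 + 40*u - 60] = 10 - 30*u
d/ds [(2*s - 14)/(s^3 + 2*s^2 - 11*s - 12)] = 2*(-2*s^3 + 19*s^2 + 28*s - 89)/(s^6 + 4*s^5 - 18*s^4 - 68*s^3 + 73*s^2 + 264*s + 144)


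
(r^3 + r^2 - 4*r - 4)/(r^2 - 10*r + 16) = (r^2 + 3*r + 2)/(r - 8)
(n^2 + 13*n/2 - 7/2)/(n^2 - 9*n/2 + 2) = (n + 7)/(n - 4)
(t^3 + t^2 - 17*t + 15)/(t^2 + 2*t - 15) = t - 1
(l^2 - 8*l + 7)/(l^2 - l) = (l - 7)/l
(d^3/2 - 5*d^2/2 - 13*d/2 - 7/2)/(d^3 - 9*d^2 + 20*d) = (d^3 - 5*d^2 - 13*d - 7)/(2*d*(d^2 - 9*d + 20))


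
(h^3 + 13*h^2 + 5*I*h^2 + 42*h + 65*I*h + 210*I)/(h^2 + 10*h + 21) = (h^2 + h*(6 + 5*I) + 30*I)/(h + 3)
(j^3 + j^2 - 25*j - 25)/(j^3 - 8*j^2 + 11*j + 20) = (j + 5)/(j - 4)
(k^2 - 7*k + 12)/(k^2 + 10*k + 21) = (k^2 - 7*k + 12)/(k^2 + 10*k + 21)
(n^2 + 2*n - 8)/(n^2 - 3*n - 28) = (n - 2)/(n - 7)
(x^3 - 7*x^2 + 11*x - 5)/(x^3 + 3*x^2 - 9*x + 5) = (x - 5)/(x + 5)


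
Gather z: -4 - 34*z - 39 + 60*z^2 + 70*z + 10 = 60*z^2 + 36*z - 33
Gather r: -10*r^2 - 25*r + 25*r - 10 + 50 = 40 - 10*r^2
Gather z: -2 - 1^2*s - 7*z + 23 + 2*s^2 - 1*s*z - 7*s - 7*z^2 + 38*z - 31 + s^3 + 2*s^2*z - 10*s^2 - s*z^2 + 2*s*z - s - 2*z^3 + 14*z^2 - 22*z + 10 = s^3 - 8*s^2 - 9*s - 2*z^3 + z^2*(7 - s) + z*(2*s^2 + s + 9)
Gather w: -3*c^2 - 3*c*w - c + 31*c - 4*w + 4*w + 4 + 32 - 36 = -3*c^2 - 3*c*w + 30*c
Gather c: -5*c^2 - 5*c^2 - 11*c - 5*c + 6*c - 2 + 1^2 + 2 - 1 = -10*c^2 - 10*c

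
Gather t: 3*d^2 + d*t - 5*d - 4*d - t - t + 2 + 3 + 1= 3*d^2 - 9*d + t*(d - 2) + 6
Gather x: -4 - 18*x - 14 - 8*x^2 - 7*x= -8*x^2 - 25*x - 18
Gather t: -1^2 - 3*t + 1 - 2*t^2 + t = -2*t^2 - 2*t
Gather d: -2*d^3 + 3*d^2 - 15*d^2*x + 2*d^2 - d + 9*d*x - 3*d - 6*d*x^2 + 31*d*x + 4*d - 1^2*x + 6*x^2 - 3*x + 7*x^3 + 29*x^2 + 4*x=-2*d^3 + d^2*(5 - 15*x) + d*(-6*x^2 + 40*x) + 7*x^3 + 35*x^2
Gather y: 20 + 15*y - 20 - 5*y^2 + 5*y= -5*y^2 + 20*y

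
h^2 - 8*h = h*(h - 8)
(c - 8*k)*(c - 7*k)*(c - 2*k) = c^3 - 17*c^2*k + 86*c*k^2 - 112*k^3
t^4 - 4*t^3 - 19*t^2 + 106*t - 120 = (t - 4)*(t - 3)*(t - 2)*(t + 5)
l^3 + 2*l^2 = l^2*(l + 2)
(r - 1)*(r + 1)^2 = r^3 + r^2 - r - 1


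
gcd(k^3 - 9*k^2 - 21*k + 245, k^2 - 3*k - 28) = k - 7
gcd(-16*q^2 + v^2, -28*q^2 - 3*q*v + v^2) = 4*q + v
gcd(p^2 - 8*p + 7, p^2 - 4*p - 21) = p - 7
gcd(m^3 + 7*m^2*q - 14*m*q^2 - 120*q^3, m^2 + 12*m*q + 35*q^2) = m + 5*q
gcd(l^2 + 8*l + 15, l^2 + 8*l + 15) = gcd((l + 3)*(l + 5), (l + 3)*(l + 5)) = l^2 + 8*l + 15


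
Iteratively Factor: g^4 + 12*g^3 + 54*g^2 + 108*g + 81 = (g + 3)*(g^3 + 9*g^2 + 27*g + 27) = (g + 3)^2*(g^2 + 6*g + 9) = (g + 3)^3*(g + 3)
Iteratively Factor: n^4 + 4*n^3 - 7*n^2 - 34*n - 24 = (n + 2)*(n^3 + 2*n^2 - 11*n - 12) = (n + 2)*(n + 4)*(n^2 - 2*n - 3) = (n - 3)*(n + 2)*(n + 4)*(n + 1)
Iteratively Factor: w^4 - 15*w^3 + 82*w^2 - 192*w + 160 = (w - 2)*(w^3 - 13*w^2 + 56*w - 80) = (w - 5)*(w - 2)*(w^2 - 8*w + 16) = (w - 5)*(w - 4)*(w - 2)*(w - 4)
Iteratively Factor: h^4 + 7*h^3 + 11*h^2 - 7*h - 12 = (h + 3)*(h^3 + 4*h^2 - h - 4) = (h + 1)*(h + 3)*(h^2 + 3*h - 4) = (h - 1)*(h + 1)*(h + 3)*(h + 4)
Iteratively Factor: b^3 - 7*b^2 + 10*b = (b)*(b^2 - 7*b + 10) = b*(b - 5)*(b - 2)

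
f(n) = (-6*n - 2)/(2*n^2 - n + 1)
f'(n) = (1 - 4*n)*(-6*n - 2)/(2*n^2 - n + 1)^2 - 6/(2*n^2 - n + 1) = 4*(3*n^2 + 2*n - 2)/(4*n^4 - 4*n^3 + 5*n^2 - 2*n + 1)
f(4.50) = -0.78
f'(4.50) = 0.20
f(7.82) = -0.42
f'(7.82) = 0.06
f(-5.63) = 0.45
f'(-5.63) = 0.07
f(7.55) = -0.44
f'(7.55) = 0.06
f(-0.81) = 0.92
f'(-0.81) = -0.68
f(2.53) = -1.52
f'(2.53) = 0.70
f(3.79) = -0.95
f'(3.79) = 0.29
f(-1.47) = 1.00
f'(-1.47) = 0.13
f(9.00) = -0.36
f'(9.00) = 0.04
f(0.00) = -2.00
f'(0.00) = -8.00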